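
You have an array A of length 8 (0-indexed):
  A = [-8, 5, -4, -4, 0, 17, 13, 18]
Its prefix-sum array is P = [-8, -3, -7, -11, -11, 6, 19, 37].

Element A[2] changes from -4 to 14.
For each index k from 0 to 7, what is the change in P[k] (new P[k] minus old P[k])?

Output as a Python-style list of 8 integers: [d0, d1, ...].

Element change: A[2] -4 -> 14, delta = 18
For k < 2: P[k] unchanged, delta_P[k] = 0
For k >= 2: P[k] shifts by exactly 18
Delta array: [0, 0, 18, 18, 18, 18, 18, 18]

Answer: [0, 0, 18, 18, 18, 18, 18, 18]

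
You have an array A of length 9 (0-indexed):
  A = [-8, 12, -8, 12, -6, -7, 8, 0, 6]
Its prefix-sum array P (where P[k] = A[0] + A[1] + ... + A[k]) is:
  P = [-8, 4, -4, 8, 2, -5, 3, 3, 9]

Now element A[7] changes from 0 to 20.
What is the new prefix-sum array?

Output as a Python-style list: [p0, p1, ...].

Change: A[7] 0 -> 20, delta = 20
P[k] for k < 7: unchanged (A[7] not included)
P[k] for k >= 7: shift by delta = 20
  P[0] = -8 + 0 = -8
  P[1] = 4 + 0 = 4
  P[2] = -4 + 0 = -4
  P[3] = 8 + 0 = 8
  P[4] = 2 + 0 = 2
  P[5] = -5 + 0 = -5
  P[6] = 3 + 0 = 3
  P[7] = 3 + 20 = 23
  P[8] = 9 + 20 = 29

Answer: [-8, 4, -4, 8, 2, -5, 3, 23, 29]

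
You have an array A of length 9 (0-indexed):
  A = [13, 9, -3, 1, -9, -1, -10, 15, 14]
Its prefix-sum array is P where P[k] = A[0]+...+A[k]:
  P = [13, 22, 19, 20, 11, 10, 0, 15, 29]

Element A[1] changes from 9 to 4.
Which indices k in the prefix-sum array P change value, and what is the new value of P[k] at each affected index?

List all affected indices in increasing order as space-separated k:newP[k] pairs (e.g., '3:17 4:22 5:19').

P[k] = A[0] + ... + A[k]
P[k] includes A[1] iff k >= 1
Affected indices: 1, 2, ..., 8; delta = -5
  P[1]: 22 + -5 = 17
  P[2]: 19 + -5 = 14
  P[3]: 20 + -5 = 15
  P[4]: 11 + -5 = 6
  P[5]: 10 + -5 = 5
  P[6]: 0 + -5 = -5
  P[7]: 15 + -5 = 10
  P[8]: 29 + -5 = 24

Answer: 1:17 2:14 3:15 4:6 5:5 6:-5 7:10 8:24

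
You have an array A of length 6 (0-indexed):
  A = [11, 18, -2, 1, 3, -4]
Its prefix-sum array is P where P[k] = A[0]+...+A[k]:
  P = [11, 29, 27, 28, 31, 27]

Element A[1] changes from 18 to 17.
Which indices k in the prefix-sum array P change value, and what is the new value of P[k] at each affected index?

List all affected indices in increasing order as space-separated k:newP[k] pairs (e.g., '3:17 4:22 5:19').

P[k] = A[0] + ... + A[k]
P[k] includes A[1] iff k >= 1
Affected indices: 1, 2, ..., 5; delta = -1
  P[1]: 29 + -1 = 28
  P[2]: 27 + -1 = 26
  P[3]: 28 + -1 = 27
  P[4]: 31 + -1 = 30
  P[5]: 27 + -1 = 26

Answer: 1:28 2:26 3:27 4:30 5:26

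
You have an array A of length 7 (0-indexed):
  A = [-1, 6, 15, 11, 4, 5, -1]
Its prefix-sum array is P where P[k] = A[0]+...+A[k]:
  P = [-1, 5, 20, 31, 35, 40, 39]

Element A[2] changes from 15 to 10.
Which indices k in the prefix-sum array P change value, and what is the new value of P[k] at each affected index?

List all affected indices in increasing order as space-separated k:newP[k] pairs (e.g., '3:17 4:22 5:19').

Answer: 2:15 3:26 4:30 5:35 6:34

Derivation:
P[k] = A[0] + ... + A[k]
P[k] includes A[2] iff k >= 2
Affected indices: 2, 3, ..., 6; delta = -5
  P[2]: 20 + -5 = 15
  P[3]: 31 + -5 = 26
  P[4]: 35 + -5 = 30
  P[5]: 40 + -5 = 35
  P[6]: 39 + -5 = 34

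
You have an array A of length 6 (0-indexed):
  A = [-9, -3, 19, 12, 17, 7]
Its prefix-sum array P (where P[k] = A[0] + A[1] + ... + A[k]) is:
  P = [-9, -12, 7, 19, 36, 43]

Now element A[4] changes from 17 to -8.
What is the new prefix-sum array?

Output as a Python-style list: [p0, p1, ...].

Change: A[4] 17 -> -8, delta = -25
P[k] for k < 4: unchanged (A[4] not included)
P[k] for k >= 4: shift by delta = -25
  P[0] = -9 + 0 = -9
  P[1] = -12 + 0 = -12
  P[2] = 7 + 0 = 7
  P[3] = 19 + 0 = 19
  P[4] = 36 + -25 = 11
  P[5] = 43 + -25 = 18

Answer: [-9, -12, 7, 19, 11, 18]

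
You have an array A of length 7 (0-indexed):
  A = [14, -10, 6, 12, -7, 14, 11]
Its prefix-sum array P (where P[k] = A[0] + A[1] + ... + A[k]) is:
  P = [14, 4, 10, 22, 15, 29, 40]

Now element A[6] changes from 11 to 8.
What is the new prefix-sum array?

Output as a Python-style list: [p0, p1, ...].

Answer: [14, 4, 10, 22, 15, 29, 37]

Derivation:
Change: A[6] 11 -> 8, delta = -3
P[k] for k < 6: unchanged (A[6] not included)
P[k] for k >= 6: shift by delta = -3
  P[0] = 14 + 0 = 14
  P[1] = 4 + 0 = 4
  P[2] = 10 + 0 = 10
  P[3] = 22 + 0 = 22
  P[4] = 15 + 0 = 15
  P[5] = 29 + 0 = 29
  P[6] = 40 + -3 = 37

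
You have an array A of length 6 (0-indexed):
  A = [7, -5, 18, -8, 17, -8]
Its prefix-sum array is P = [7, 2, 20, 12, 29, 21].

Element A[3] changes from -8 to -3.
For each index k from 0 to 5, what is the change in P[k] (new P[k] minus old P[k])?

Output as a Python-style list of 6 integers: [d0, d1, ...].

Answer: [0, 0, 0, 5, 5, 5]

Derivation:
Element change: A[3] -8 -> -3, delta = 5
For k < 3: P[k] unchanged, delta_P[k] = 0
For k >= 3: P[k] shifts by exactly 5
Delta array: [0, 0, 0, 5, 5, 5]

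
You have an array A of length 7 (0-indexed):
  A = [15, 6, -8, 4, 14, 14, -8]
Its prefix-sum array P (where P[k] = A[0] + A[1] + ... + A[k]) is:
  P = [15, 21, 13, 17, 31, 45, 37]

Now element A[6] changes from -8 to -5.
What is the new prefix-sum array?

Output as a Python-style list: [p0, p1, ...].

Change: A[6] -8 -> -5, delta = 3
P[k] for k < 6: unchanged (A[6] not included)
P[k] for k >= 6: shift by delta = 3
  P[0] = 15 + 0 = 15
  P[1] = 21 + 0 = 21
  P[2] = 13 + 0 = 13
  P[3] = 17 + 0 = 17
  P[4] = 31 + 0 = 31
  P[5] = 45 + 0 = 45
  P[6] = 37 + 3 = 40

Answer: [15, 21, 13, 17, 31, 45, 40]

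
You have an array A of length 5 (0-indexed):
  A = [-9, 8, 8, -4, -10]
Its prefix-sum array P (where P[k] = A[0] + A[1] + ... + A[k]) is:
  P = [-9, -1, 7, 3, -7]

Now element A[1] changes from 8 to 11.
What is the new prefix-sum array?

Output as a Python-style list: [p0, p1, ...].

Answer: [-9, 2, 10, 6, -4]

Derivation:
Change: A[1] 8 -> 11, delta = 3
P[k] for k < 1: unchanged (A[1] not included)
P[k] for k >= 1: shift by delta = 3
  P[0] = -9 + 0 = -9
  P[1] = -1 + 3 = 2
  P[2] = 7 + 3 = 10
  P[3] = 3 + 3 = 6
  P[4] = -7 + 3 = -4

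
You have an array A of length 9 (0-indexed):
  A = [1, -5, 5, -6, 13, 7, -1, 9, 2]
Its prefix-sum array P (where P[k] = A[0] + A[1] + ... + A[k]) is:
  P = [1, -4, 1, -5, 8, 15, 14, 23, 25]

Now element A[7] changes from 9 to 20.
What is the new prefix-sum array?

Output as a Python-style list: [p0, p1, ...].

Change: A[7] 9 -> 20, delta = 11
P[k] for k < 7: unchanged (A[7] not included)
P[k] for k >= 7: shift by delta = 11
  P[0] = 1 + 0 = 1
  P[1] = -4 + 0 = -4
  P[2] = 1 + 0 = 1
  P[3] = -5 + 0 = -5
  P[4] = 8 + 0 = 8
  P[5] = 15 + 0 = 15
  P[6] = 14 + 0 = 14
  P[7] = 23 + 11 = 34
  P[8] = 25 + 11 = 36

Answer: [1, -4, 1, -5, 8, 15, 14, 34, 36]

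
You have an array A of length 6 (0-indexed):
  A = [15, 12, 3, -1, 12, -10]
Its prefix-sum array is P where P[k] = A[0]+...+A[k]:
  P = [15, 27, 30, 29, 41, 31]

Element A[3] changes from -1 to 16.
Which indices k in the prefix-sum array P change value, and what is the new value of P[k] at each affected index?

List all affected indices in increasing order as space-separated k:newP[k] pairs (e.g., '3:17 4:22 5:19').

Answer: 3:46 4:58 5:48

Derivation:
P[k] = A[0] + ... + A[k]
P[k] includes A[3] iff k >= 3
Affected indices: 3, 4, ..., 5; delta = 17
  P[3]: 29 + 17 = 46
  P[4]: 41 + 17 = 58
  P[5]: 31 + 17 = 48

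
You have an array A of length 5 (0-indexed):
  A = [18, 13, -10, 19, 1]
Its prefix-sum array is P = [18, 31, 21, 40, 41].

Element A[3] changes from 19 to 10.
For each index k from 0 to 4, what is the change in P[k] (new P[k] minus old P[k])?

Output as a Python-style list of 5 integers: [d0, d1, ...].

Element change: A[3] 19 -> 10, delta = -9
For k < 3: P[k] unchanged, delta_P[k] = 0
For k >= 3: P[k] shifts by exactly -9
Delta array: [0, 0, 0, -9, -9]

Answer: [0, 0, 0, -9, -9]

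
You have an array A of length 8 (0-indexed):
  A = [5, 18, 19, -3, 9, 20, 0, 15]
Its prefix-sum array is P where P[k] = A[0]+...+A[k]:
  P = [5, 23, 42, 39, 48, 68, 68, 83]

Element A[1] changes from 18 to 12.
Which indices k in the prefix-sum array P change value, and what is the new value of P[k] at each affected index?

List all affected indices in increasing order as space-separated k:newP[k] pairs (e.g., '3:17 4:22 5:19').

P[k] = A[0] + ... + A[k]
P[k] includes A[1] iff k >= 1
Affected indices: 1, 2, ..., 7; delta = -6
  P[1]: 23 + -6 = 17
  P[2]: 42 + -6 = 36
  P[3]: 39 + -6 = 33
  P[4]: 48 + -6 = 42
  P[5]: 68 + -6 = 62
  P[6]: 68 + -6 = 62
  P[7]: 83 + -6 = 77

Answer: 1:17 2:36 3:33 4:42 5:62 6:62 7:77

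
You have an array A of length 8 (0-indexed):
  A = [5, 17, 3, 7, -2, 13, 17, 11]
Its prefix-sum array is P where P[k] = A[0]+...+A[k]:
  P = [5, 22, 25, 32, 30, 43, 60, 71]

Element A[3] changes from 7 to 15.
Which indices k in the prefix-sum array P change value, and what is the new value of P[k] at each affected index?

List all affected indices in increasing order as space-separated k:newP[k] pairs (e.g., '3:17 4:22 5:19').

Answer: 3:40 4:38 5:51 6:68 7:79

Derivation:
P[k] = A[0] + ... + A[k]
P[k] includes A[3] iff k >= 3
Affected indices: 3, 4, ..., 7; delta = 8
  P[3]: 32 + 8 = 40
  P[4]: 30 + 8 = 38
  P[5]: 43 + 8 = 51
  P[6]: 60 + 8 = 68
  P[7]: 71 + 8 = 79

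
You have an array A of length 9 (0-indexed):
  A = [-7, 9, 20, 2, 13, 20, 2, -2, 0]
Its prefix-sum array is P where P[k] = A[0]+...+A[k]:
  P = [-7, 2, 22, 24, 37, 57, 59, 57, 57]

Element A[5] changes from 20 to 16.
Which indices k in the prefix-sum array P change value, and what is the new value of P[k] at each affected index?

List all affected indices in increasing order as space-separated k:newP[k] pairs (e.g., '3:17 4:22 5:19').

Answer: 5:53 6:55 7:53 8:53

Derivation:
P[k] = A[0] + ... + A[k]
P[k] includes A[5] iff k >= 5
Affected indices: 5, 6, ..., 8; delta = -4
  P[5]: 57 + -4 = 53
  P[6]: 59 + -4 = 55
  P[7]: 57 + -4 = 53
  P[8]: 57 + -4 = 53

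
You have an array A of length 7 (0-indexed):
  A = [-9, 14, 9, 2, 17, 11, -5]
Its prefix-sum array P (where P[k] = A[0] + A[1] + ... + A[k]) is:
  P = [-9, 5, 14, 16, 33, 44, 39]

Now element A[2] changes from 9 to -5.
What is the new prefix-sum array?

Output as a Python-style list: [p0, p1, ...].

Answer: [-9, 5, 0, 2, 19, 30, 25]

Derivation:
Change: A[2] 9 -> -5, delta = -14
P[k] for k < 2: unchanged (A[2] not included)
P[k] for k >= 2: shift by delta = -14
  P[0] = -9 + 0 = -9
  P[1] = 5 + 0 = 5
  P[2] = 14 + -14 = 0
  P[3] = 16 + -14 = 2
  P[4] = 33 + -14 = 19
  P[5] = 44 + -14 = 30
  P[6] = 39 + -14 = 25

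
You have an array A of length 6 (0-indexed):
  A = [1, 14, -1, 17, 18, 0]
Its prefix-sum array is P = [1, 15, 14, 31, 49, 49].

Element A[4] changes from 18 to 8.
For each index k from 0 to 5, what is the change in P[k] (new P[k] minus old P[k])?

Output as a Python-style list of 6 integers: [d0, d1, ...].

Element change: A[4] 18 -> 8, delta = -10
For k < 4: P[k] unchanged, delta_P[k] = 0
For k >= 4: P[k] shifts by exactly -10
Delta array: [0, 0, 0, 0, -10, -10]

Answer: [0, 0, 0, 0, -10, -10]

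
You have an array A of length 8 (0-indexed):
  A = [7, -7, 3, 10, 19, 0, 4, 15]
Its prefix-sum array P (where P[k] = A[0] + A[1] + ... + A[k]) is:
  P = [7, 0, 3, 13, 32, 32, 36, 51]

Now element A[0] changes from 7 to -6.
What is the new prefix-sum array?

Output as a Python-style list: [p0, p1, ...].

Change: A[0] 7 -> -6, delta = -13
P[k] for k < 0: unchanged (A[0] not included)
P[k] for k >= 0: shift by delta = -13
  P[0] = 7 + -13 = -6
  P[1] = 0 + -13 = -13
  P[2] = 3 + -13 = -10
  P[3] = 13 + -13 = 0
  P[4] = 32 + -13 = 19
  P[5] = 32 + -13 = 19
  P[6] = 36 + -13 = 23
  P[7] = 51 + -13 = 38

Answer: [-6, -13, -10, 0, 19, 19, 23, 38]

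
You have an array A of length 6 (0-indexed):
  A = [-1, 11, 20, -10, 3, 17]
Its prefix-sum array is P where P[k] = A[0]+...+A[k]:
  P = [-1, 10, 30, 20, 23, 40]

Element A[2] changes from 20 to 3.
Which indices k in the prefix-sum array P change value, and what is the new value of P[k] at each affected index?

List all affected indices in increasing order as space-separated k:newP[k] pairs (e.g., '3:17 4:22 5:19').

P[k] = A[0] + ... + A[k]
P[k] includes A[2] iff k >= 2
Affected indices: 2, 3, ..., 5; delta = -17
  P[2]: 30 + -17 = 13
  P[3]: 20 + -17 = 3
  P[4]: 23 + -17 = 6
  P[5]: 40 + -17 = 23

Answer: 2:13 3:3 4:6 5:23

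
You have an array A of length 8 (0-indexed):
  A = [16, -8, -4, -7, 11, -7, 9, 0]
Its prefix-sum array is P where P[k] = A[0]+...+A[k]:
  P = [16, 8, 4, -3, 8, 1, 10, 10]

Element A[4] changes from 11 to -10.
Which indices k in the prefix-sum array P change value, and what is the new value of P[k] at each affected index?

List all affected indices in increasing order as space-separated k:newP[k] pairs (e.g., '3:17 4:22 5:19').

P[k] = A[0] + ... + A[k]
P[k] includes A[4] iff k >= 4
Affected indices: 4, 5, ..., 7; delta = -21
  P[4]: 8 + -21 = -13
  P[5]: 1 + -21 = -20
  P[6]: 10 + -21 = -11
  P[7]: 10 + -21 = -11

Answer: 4:-13 5:-20 6:-11 7:-11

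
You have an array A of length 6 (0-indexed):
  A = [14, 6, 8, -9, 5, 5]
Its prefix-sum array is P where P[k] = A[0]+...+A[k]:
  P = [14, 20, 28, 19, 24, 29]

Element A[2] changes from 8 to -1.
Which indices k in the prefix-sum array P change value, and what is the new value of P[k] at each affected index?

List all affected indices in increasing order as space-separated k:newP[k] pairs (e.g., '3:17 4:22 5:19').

Answer: 2:19 3:10 4:15 5:20

Derivation:
P[k] = A[0] + ... + A[k]
P[k] includes A[2] iff k >= 2
Affected indices: 2, 3, ..., 5; delta = -9
  P[2]: 28 + -9 = 19
  P[3]: 19 + -9 = 10
  P[4]: 24 + -9 = 15
  P[5]: 29 + -9 = 20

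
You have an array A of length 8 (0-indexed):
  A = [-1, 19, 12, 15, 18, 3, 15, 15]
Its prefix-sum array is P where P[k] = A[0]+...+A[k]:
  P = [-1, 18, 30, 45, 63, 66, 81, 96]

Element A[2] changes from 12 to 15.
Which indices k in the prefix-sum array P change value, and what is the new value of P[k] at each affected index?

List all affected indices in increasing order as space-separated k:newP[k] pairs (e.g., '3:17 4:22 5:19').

P[k] = A[0] + ... + A[k]
P[k] includes A[2] iff k >= 2
Affected indices: 2, 3, ..., 7; delta = 3
  P[2]: 30 + 3 = 33
  P[3]: 45 + 3 = 48
  P[4]: 63 + 3 = 66
  P[5]: 66 + 3 = 69
  P[6]: 81 + 3 = 84
  P[7]: 96 + 3 = 99

Answer: 2:33 3:48 4:66 5:69 6:84 7:99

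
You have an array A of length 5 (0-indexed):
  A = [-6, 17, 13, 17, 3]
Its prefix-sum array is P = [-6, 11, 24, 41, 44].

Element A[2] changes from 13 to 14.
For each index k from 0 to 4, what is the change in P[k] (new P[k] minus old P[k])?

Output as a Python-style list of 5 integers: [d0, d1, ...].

Answer: [0, 0, 1, 1, 1]

Derivation:
Element change: A[2] 13 -> 14, delta = 1
For k < 2: P[k] unchanged, delta_P[k] = 0
For k >= 2: P[k] shifts by exactly 1
Delta array: [0, 0, 1, 1, 1]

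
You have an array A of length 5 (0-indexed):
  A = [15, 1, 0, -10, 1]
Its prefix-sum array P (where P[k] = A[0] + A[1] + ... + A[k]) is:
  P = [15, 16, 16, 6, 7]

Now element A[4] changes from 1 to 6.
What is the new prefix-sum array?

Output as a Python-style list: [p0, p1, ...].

Answer: [15, 16, 16, 6, 12]

Derivation:
Change: A[4] 1 -> 6, delta = 5
P[k] for k < 4: unchanged (A[4] not included)
P[k] for k >= 4: shift by delta = 5
  P[0] = 15 + 0 = 15
  P[1] = 16 + 0 = 16
  P[2] = 16 + 0 = 16
  P[3] = 6 + 0 = 6
  P[4] = 7 + 5 = 12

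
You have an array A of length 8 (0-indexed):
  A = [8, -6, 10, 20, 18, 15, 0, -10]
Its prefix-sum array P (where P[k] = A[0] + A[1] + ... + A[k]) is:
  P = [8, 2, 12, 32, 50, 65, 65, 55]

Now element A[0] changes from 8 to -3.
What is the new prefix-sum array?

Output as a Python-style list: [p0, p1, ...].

Answer: [-3, -9, 1, 21, 39, 54, 54, 44]

Derivation:
Change: A[0] 8 -> -3, delta = -11
P[k] for k < 0: unchanged (A[0] not included)
P[k] for k >= 0: shift by delta = -11
  P[0] = 8 + -11 = -3
  P[1] = 2 + -11 = -9
  P[2] = 12 + -11 = 1
  P[3] = 32 + -11 = 21
  P[4] = 50 + -11 = 39
  P[5] = 65 + -11 = 54
  P[6] = 65 + -11 = 54
  P[7] = 55 + -11 = 44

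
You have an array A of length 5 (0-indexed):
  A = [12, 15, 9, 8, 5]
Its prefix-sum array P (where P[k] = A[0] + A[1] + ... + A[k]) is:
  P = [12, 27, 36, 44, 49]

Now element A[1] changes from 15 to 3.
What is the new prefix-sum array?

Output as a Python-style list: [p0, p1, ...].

Change: A[1] 15 -> 3, delta = -12
P[k] for k < 1: unchanged (A[1] not included)
P[k] for k >= 1: shift by delta = -12
  P[0] = 12 + 0 = 12
  P[1] = 27 + -12 = 15
  P[2] = 36 + -12 = 24
  P[3] = 44 + -12 = 32
  P[4] = 49 + -12 = 37

Answer: [12, 15, 24, 32, 37]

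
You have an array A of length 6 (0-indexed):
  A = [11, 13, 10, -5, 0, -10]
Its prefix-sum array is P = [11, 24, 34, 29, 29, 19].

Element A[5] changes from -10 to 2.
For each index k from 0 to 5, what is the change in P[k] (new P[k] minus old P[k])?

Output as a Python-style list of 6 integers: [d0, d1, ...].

Answer: [0, 0, 0, 0, 0, 12]

Derivation:
Element change: A[5] -10 -> 2, delta = 12
For k < 5: P[k] unchanged, delta_P[k] = 0
For k >= 5: P[k] shifts by exactly 12
Delta array: [0, 0, 0, 0, 0, 12]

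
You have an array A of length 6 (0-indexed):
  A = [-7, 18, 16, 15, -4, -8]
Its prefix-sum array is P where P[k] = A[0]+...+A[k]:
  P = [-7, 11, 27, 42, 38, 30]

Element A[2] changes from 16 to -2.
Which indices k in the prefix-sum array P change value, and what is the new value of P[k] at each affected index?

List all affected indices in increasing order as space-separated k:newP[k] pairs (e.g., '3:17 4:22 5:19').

P[k] = A[0] + ... + A[k]
P[k] includes A[2] iff k >= 2
Affected indices: 2, 3, ..., 5; delta = -18
  P[2]: 27 + -18 = 9
  P[3]: 42 + -18 = 24
  P[4]: 38 + -18 = 20
  P[5]: 30 + -18 = 12

Answer: 2:9 3:24 4:20 5:12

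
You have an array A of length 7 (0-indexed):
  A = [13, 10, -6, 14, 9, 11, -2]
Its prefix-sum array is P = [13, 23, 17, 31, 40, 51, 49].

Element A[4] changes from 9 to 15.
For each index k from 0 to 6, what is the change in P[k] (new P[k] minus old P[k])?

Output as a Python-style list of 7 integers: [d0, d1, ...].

Element change: A[4] 9 -> 15, delta = 6
For k < 4: P[k] unchanged, delta_P[k] = 0
For k >= 4: P[k] shifts by exactly 6
Delta array: [0, 0, 0, 0, 6, 6, 6]

Answer: [0, 0, 0, 0, 6, 6, 6]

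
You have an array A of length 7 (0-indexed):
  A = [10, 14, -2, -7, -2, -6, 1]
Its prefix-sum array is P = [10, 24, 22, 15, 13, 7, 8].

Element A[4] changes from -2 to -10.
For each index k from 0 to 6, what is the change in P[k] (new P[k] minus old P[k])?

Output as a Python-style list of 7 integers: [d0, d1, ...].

Element change: A[4] -2 -> -10, delta = -8
For k < 4: P[k] unchanged, delta_P[k] = 0
For k >= 4: P[k] shifts by exactly -8
Delta array: [0, 0, 0, 0, -8, -8, -8]

Answer: [0, 0, 0, 0, -8, -8, -8]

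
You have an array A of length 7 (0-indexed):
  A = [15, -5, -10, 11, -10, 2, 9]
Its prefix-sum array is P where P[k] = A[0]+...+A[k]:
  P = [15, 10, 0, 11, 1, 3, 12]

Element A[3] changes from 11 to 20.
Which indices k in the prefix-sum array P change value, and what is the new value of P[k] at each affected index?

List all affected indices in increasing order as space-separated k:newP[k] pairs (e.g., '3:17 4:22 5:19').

P[k] = A[0] + ... + A[k]
P[k] includes A[3] iff k >= 3
Affected indices: 3, 4, ..., 6; delta = 9
  P[3]: 11 + 9 = 20
  P[4]: 1 + 9 = 10
  P[5]: 3 + 9 = 12
  P[6]: 12 + 9 = 21

Answer: 3:20 4:10 5:12 6:21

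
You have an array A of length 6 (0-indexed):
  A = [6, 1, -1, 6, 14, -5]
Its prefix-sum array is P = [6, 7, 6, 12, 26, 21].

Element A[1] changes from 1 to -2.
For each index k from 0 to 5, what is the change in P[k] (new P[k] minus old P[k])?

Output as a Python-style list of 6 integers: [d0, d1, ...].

Answer: [0, -3, -3, -3, -3, -3]

Derivation:
Element change: A[1] 1 -> -2, delta = -3
For k < 1: P[k] unchanged, delta_P[k] = 0
For k >= 1: P[k] shifts by exactly -3
Delta array: [0, -3, -3, -3, -3, -3]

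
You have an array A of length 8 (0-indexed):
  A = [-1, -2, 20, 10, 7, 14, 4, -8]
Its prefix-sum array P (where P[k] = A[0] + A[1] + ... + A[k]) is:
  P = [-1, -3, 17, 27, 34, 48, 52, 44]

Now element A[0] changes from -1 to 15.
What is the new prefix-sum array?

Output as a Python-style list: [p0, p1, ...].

Change: A[0] -1 -> 15, delta = 16
P[k] for k < 0: unchanged (A[0] not included)
P[k] for k >= 0: shift by delta = 16
  P[0] = -1 + 16 = 15
  P[1] = -3 + 16 = 13
  P[2] = 17 + 16 = 33
  P[3] = 27 + 16 = 43
  P[4] = 34 + 16 = 50
  P[5] = 48 + 16 = 64
  P[6] = 52 + 16 = 68
  P[7] = 44 + 16 = 60

Answer: [15, 13, 33, 43, 50, 64, 68, 60]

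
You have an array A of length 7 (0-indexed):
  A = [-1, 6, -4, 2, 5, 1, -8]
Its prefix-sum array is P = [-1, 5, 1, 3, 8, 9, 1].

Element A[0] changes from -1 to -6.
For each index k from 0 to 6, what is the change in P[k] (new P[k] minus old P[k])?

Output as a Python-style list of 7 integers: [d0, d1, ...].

Element change: A[0] -1 -> -6, delta = -5
For k < 0: P[k] unchanged, delta_P[k] = 0
For k >= 0: P[k] shifts by exactly -5
Delta array: [-5, -5, -5, -5, -5, -5, -5]

Answer: [-5, -5, -5, -5, -5, -5, -5]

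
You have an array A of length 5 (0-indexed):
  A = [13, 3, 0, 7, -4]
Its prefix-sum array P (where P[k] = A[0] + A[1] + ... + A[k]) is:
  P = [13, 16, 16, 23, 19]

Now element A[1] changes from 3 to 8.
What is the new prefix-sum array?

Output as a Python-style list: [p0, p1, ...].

Answer: [13, 21, 21, 28, 24]

Derivation:
Change: A[1] 3 -> 8, delta = 5
P[k] for k < 1: unchanged (A[1] not included)
P[k] for k >= 1: shift by delta = 5
  P[0] = 13 + 0 = 13
  P[1] = 16 + 5 = 21
  P[2] = 16 + 5 = 21
  P[3] = 23 + 5 = 28
  P[4] = 19 + 5 = 24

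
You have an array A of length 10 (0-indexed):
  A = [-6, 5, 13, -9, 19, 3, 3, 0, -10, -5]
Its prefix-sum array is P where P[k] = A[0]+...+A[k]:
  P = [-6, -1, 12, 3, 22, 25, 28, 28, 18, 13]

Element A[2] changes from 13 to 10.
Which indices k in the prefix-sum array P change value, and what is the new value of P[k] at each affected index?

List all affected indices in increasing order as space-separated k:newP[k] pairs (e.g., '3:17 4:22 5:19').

P[k] = A[0] + ... + A[k]
P[k] includes A[2] iff k >= 2
Affected indices: 2, 3, ..., 9; delta = -3
  P[2]: 12 + -3 = 9
  P[3]: 3 + -3 = 0
  P[4]: 22 + -3 = 19
  P[5]: 25 + -3 = 22
  P[6]: 28 + -3 = 25
  P[7]: 28 + -3 = 25
  P[8]: 18 + -3 = 15
  P[9]: 13 + -3 = 10

Answer: 2:9 3:0 4:19 5:22 6:25 7:25 8:15 9:10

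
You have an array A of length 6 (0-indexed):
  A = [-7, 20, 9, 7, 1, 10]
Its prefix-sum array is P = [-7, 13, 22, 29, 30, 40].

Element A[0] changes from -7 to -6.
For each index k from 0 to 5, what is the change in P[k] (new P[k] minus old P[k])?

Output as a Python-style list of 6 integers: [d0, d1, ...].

Element change: A[0] -7 -> -6, delta = 1
For k < 0: P[k] unchanged, delta_P[k] = 0
For k >= 0: P[k] shifts by exactly 1
Delta array: [1, 1, 1, 1, 1, 1]

Answer: [1, 1, 1, 1, 1, 1]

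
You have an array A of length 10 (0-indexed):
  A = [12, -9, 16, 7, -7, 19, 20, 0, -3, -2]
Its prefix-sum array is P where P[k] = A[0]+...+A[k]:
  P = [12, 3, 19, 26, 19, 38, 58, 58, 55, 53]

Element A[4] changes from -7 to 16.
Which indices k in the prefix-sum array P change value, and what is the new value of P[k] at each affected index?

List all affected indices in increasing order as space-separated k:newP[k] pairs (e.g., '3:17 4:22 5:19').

Answer: 4:42 5:61 6:81 7:81 8:78 9:76

Derivation:
P[k] = A[0] + ... + A[k]
P[k] includes A[4] iff k >= 4
Affected indices: 4, 5, ..., 9; delta = 23
  P[4]: 19 + 23 = 42
  P[5]: 38 + 23 = 61
  P[6]: 58 + 23 = 81
  P[7]: 58 + 23 = 81
  P[8]: 55 + 23 = 78
  P[9]: 53 + 23 = 76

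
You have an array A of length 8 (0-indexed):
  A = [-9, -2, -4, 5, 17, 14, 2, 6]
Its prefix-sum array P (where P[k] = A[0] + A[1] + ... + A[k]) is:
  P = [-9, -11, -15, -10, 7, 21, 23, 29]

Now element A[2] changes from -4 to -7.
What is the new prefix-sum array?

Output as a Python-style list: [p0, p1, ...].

Answer: [-9, -11, -18, -13, 4, 18, 20, 26]

Derivation:
Change: A[2] -4 -> -7, delta = -3
P[k] for k < 2: unchanged (A[2] not included)
P[k] for k >= 2: shift by delta = -3
  P[0] = -9 + 0 = -9
  P[1] = -11 + 0 = -11
  P[2] = -15 + -3 = -18
  P[3] = -10 + -3 = -13
  P[4] = 7 + -3 = 4
  P[5] = 21 + -3 = 18
  P[6] = 23 + -3 = 20
  P[7] = 29 + -3 = 26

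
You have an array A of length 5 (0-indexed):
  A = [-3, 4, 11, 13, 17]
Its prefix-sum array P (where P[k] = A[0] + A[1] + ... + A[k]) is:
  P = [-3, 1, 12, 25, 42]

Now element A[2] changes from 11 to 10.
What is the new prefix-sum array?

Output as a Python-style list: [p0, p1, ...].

Answer: [-3, 1, 11, 24, 41]

Derivation:
Change: A[2] 11 -> 10, delta = -1
P[k] for k < 2: unchanged (A[2] not included)
P[k] for k >= 2: shift by delta = -1
  P[0] = -3 + 0 = -3
  P[1] = 1 + 0 = 1
  P[2] = 12 + -1 = 11
  P[3] = 25 + -1 = 24
  P[4] = 42 + -1 = 41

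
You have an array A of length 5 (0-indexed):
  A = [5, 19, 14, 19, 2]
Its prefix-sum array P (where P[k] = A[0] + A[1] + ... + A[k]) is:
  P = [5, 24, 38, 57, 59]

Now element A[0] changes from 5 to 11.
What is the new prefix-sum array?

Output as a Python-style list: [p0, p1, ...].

Answer: [11, 30, 44, 63, 65]

Derivation:
Change: A[0] 5 -> 11, delta = 6
P[k] for k < 0: unchanged (A[0] not included)
P[k] for k >= 0: shift by delta = 6
  P[0] = 5 + 6 = 11
  P[1] = 24 + 6 = 30
  P[2] = 38 + 6 = 44
  P[3] = 57 + 6 = 63
  P[4] = 59 + 6 = 65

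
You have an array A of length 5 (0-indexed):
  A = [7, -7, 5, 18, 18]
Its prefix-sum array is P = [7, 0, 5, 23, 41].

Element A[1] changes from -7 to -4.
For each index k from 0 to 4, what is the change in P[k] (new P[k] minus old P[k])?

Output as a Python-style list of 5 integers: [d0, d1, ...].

Element change: A[1] -7 -> -4, delta = 3
For k < 1: P[k] unchanged, delta_P[k] = 0
For k >= 1: P[k] shifts by exactly 3
Delta array: [0, 3, 3, 3, 3]

Answer: [0, 3, 3, 3, 3]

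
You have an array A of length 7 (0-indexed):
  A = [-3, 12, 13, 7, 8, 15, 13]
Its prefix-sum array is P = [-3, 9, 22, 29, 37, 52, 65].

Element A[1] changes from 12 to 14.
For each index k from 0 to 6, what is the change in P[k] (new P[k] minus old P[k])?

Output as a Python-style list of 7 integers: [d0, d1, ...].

Answer: [0, 2, 2, 2, 2, 2, 2]

Derivation:
Element change: A[1] 12 -> 14, delta = 2
For k < 1: P[k] unchanged, delta_P[k] = 0
For k >= 1: P[k] shifts by exactly 2
Delta array: [0, 2, 2, 2, 2, 2, 2]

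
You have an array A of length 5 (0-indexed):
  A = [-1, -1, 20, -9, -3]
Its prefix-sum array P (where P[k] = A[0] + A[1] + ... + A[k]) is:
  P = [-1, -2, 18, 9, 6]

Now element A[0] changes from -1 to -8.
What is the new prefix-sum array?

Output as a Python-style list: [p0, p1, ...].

Answer: [-8, -9, 11, 2, -1]

Derivation:
Change: A[0] -1 -> -8, delta = -7
P[k] for k < 0: unchanged (A[0] not included)
P[k] for k >= 0: shift by delta = -7
  P[0] = -1 + -7 = -8
  P[1] = -2 + -7 = -9
  P[2] = 18 + -7 = 11
  P[3] = 9 + -7 = 2
  P[4] = 6 + -7 = -1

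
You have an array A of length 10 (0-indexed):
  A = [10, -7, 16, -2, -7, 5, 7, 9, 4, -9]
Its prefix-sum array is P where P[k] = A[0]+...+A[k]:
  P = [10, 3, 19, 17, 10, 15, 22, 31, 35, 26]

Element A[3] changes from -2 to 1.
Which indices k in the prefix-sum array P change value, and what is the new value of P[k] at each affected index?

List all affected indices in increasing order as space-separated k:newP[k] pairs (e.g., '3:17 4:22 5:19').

P[k] = A[0] + ... + A[k]
P[k] includes A[3] iff k >= 3
Affected indices: 3, 4, ..., 9; delta = 3
  P[3]: 17 + 3 = 20
  P[4]: 10 + 3 = 13
  P[5]: 15 + 3 = 18
  P[6]: 22 + 3 = 25
  P[7]: 31 + 3 = 34
  P[8]: 35 + 3 = 38
  P[9]: 26 + 3 = 29

Answer: 3:20 4:13 5:18 6:25 7:34 8:38 9:29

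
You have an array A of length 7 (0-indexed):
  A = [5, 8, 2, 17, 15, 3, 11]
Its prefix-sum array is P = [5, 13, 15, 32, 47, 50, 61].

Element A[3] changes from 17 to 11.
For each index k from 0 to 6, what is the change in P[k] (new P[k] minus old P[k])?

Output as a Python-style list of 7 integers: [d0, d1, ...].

Answer: [0, 0, 0, -6, -6, -6, -6]

Derivation:
Element change: A[3] 17 -> 11, delta = -6
For k < 3: P[k] unchanged, delta_P[k] = 0
For k >= 3: P[k] shifts by exactly -6
Delta array: [0, 0, 0, -6, -6, -6, -6]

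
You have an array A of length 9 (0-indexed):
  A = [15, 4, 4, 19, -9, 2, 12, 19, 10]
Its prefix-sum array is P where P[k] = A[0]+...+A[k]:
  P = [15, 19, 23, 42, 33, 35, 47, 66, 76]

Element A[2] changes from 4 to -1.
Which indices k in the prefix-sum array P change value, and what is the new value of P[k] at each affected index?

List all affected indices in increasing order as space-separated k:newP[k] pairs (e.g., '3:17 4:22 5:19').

Answer: 2:18 3:37 4:28 5:30 6:42 7:61 8:71

Derivation:
P[k] = A[0] + ... + A[k]
P[k] includes A[2] iff k >= 2
Affected indices: 2, 3, ..., 8; delta = -5
  P[2]: 23 + -5 = 18
  P[3]: 42 + -5 = 37
  P[4]: 33 + -5 = 28
  P[5]: 35 + -5 = 30
  P[6]: 47 + -5 = 42
  P[7]: 66 + -5 = 61
  P[8]: 76 + -5 = 71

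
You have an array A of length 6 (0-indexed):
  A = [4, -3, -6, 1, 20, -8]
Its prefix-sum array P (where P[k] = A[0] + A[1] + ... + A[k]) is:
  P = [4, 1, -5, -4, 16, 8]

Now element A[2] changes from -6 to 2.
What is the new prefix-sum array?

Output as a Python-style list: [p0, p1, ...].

Change: A[2] -6 -> 2, delta = 8
P[k] for k < 2: unchanged (A[2] not included)
P[k] for k >= 2: shift by delta = 8
  P[0] = 4 + 0 = 4
  P[1] = 1 + 0 = 1
  P[2] = -5 + 8 = 3
  P[3] = -4 + 8 = 4
  P[4] = 16 + 8 = 24
  P[5] = 8 + 8 = 16

Answer: [4, 1, 3, 4, 24, 16]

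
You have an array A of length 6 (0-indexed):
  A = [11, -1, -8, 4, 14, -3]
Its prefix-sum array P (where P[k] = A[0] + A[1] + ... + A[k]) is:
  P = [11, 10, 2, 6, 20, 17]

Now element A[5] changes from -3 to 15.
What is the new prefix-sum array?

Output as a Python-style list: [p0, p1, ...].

Change: A[5] -3 -> 15, delta = 18
P[k] for k < 5: unchanged (A[5] not included)
P[k] for k >= 5: shift by delta = 18
  P[0] = 11 + 0 = 11
  P[1] = 10 + 0 = 10
  P[2] = 2 + 0 = 2
  P[3] = 6 + 0 = 6
  P[4] = 20 + 0 = 20
  P[5] = 17 + 18 = 35

Answer: [11, 10, 2, 6, 20, 35]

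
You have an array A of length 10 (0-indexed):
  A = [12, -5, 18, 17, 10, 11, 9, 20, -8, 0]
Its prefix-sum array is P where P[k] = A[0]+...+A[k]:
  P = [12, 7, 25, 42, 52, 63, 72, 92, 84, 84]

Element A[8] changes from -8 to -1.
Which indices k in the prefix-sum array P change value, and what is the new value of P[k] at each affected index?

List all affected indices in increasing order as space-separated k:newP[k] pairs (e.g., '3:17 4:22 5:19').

Answer: 8:91 9:91

Derivation:
P[k] = A[0] + ... + A[k]
P[k] includes A[8] iff k >= 8
Affected indices: 8, 9, ..., 9; delta = 7
  P[8]: 84 + 7 = 91
  P[9]: 84 + 7 = 91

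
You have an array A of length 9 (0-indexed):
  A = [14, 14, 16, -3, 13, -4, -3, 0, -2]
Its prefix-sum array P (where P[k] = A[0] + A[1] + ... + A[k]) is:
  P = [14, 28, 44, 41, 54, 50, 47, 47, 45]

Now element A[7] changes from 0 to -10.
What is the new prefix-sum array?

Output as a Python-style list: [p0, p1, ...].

Answer: [14, 28, 44, 41, 54, 50, 47, 37, 35]

Derivation:
Change: A[7] 0 -> -10, delta = -10
P[k] for k < 7: unchanged (A[7] not included)
P[k] for k >= 7: shift by delta = -10
  P[0] = 14 + 0 = 14
  P[1] = 28 + 0 = 28
  P[2] = 44 + 0 = 44
  P[3] = 41 + 0 = 41
  P[4] = 54 + 0 = 54
  P[5] = 50 + 0 = 50
  P[6] = 47 + 0 = 47
  P[7] = 47 + -10 = 37
  P[8] = 45 + -10 = 35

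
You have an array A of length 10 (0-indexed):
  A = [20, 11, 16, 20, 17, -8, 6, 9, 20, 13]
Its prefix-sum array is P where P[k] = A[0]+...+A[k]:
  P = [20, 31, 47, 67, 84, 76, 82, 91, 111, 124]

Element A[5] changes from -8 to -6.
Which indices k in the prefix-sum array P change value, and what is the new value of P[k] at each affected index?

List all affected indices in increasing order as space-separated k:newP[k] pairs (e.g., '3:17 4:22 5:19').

Answer: 5:78 6:84 7:93 8:113 9:126

Derivation:
P[k] = A[0] + ... + A[k]
P[k] includes A[5] iff k >= 5
Affected indices: 5, 6, ..., 9; delta = 2
  P[5]: 76 + 2 = 78
  P[6]: 82 + 2 = 84
  P[7]: 91 + 2 = 93
  P[8]: 111 + 2 = 113
  P[9]: 124 + 2 = 126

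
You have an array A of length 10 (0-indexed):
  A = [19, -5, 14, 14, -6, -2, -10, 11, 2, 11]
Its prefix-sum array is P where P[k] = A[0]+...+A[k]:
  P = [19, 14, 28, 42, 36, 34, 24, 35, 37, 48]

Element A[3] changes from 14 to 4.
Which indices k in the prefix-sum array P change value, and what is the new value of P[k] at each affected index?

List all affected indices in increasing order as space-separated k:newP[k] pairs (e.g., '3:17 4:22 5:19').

Answer: 3:32 4:26 5:24 6:14 7:25 8:27 9:38

Derivation:
P[k] = A[0] + ... + A[k]
P[k] includes A[3] iff k >= 3
Affected indices: 3, 4, ..., 9; delta = -10
  P[3]: 42 + -10 = 32
  P[4]: 36 + -10 = 26
  P[5]: 34 + -10 = 24
  P[6]: 24 + -10 = 14
  P[7]: 35 + -10 = 25
  P[8]: 37 + -10 = 27
  P[9]: 48 + -10 = 38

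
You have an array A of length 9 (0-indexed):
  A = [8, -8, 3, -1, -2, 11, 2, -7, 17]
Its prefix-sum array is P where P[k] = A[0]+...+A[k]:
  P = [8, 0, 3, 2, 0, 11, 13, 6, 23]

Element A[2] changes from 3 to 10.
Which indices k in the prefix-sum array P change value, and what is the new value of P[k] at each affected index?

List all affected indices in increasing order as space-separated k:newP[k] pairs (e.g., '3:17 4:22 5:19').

Answer: 2:10 3:9 4:7 5:18 6:20 7:13 8:30

Derivation:
P[k] = A[0] + ... + A[k]
P[k] includes A[2] iff k >= 2
Affected indices: 2, 3, ..., 8; delta = 7
  P[2]: 3 + 7 = 10
  P[3]: 2 + 7 = 9
  P[4]: 0 + 7 = 7
  P[5]: 11 + 7 = 18
  P[6]: 13 + 7 = 20
  P[7]: 6 + 7 = 13
  P[8]: 23 + 7 = 30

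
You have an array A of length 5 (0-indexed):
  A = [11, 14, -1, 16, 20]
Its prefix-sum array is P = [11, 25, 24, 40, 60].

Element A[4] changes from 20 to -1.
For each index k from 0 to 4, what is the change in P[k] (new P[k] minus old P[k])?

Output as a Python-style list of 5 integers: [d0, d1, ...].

Answer: [0, 0, 0, 0, -21]

Derivation:
Element change: A[4] 20 -> -1, delta = -21
For k < 4: P[k] unchanged, delta_P[k] = 0
For k >= 4: P[k] shifts by exactly -21
Delta array: [0, 0, 0, 0, -21]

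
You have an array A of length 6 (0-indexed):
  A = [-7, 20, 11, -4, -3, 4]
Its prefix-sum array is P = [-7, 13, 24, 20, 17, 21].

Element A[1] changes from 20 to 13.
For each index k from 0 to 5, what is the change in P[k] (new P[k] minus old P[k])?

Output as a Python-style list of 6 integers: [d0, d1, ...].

Element change: A[1] 20 -> 13, delta = -7
For k < 1: P[k] unchanged, delta_P[k] = 0
For k >= 1: P[k] shifts by exactly -7
Delta array: [0, -7, -7, -7, -7, -7]

Answer: [0, -7, -7, -7, -7, -7]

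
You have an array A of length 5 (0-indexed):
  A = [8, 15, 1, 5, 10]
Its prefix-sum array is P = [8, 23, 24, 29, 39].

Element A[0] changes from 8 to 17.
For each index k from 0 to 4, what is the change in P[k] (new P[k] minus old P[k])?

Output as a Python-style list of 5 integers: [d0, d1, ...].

Answer: [9, 9, 9, 9, 9]

Derivation:
Element change: A[0] 8 -> 17, delta = 9
For k < 0: P[k] unchanged, delta_P[k] = 0
For k >= 0: P[k] shifts by exactly 9
Delta array: [9, 9, 9, 9, 9]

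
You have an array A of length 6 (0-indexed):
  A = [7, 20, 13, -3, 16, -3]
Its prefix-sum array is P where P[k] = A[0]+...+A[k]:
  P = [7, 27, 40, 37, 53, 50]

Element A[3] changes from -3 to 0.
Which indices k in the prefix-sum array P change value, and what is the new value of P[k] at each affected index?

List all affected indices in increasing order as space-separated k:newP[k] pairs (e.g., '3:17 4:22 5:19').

P[k] = A[0] + ... + A[k]
P[k] includes A[3] iff k >= 3
Affected indices: 3, 4, ..., 5; delta = 3
  P[3]: 37 + 3 = 40
  P[4]: 53 + 3 = 56
  P[5]: 50 + 3 = 53

Answer: 3:40 4:56 5:53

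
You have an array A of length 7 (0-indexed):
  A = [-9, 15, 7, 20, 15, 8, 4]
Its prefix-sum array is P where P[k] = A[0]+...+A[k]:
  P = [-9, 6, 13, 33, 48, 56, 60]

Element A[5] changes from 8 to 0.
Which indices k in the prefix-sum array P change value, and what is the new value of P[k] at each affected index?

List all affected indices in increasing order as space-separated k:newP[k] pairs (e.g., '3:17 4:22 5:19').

P[k] = A[0] + ... + A[k]
P[k] includes A[5] iff k >= 5
Affected indices: 5, 6, ..., 6; delta = -8
  P[5]: 56 + -8 = 48
  P[6]: 60 + -8 = 52

Answer: 5:48 6:52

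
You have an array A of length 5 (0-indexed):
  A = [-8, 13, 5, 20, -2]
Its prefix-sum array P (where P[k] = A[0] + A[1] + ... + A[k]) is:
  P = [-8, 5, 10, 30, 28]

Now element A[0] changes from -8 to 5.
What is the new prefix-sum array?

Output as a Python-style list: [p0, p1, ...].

Change: A[0] -8 -> 5, delta = 13
P[k] for k < 0: unchanged (A[0] not included)
P[k] for k >= 0: shift by delta = 13
  P[0] = -8 + 13 = 5
  P[1] = 5 + 13 = 18
  P[2] = 10 + 13 = 23
  P[3] = 30 + 13 = 43
  P[4] = 28 + 13 = 41

Answer: [5, 18, 23, 43, 41]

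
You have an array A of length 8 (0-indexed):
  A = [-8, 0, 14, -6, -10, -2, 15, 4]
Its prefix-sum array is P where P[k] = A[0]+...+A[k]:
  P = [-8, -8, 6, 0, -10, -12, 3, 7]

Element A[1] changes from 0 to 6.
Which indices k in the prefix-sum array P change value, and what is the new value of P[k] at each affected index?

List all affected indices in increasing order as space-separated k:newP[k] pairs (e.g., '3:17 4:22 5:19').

Answer: 1:-2 2:12 3:6 4:-4 5:-6 6:9 7:13

Derivation:
P[k] = A[0] + ... + A[k]
P[k] includes A[1] iff k >= 1
Affected indices: 1, 2, ..., 7; delta = 6
  P[1]: -8 + 6 = -2
  P[2]: 6 + 6 = 12
  P[3]: 0 + 6 = 6
  P[4]: -10 + 6 = -4
  P[5]: -12 + 6 = -6
  P[6]: 3 + 6 = 9
  P[7]: 7 + 6 = 13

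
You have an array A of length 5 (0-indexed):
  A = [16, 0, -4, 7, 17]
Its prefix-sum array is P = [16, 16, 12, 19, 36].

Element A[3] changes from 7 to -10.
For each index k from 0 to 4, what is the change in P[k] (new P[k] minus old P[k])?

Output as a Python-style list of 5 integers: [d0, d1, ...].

Answer: [0, 0, 0, -17, -17]

Derivation:
Element change: A[3] 7 -> -10, delta = -17
For k < 3: P[k] unchanged, delta_P[k] = 0
For k >= 3: P[k] shifts by exactly -17
Delta array: [0, 0, 0, -17, -17]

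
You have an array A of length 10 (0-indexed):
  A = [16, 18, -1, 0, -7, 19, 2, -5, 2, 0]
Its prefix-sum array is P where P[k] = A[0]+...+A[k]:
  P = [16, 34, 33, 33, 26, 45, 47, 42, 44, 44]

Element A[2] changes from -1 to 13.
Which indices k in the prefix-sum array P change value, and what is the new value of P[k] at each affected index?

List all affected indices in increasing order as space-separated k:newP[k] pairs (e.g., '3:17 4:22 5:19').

Answer: 2:47 3:47 4:40 5:59 6:61 7:56 8:58 9:58

Derivation:
P[k] = A[0] + ... + A[k]
P[k] includes A[2] iff k >= 2
Affected indices: 2, 3, ..., 9; delta = 14
  P[2]: 33 + 14 = 47
  P[3]: 33 + 14 = 47
  P[4]: 26 + 14 = 40
  P[5]: 45 + 14 = 59
  P[6]: 47 + 14 = 61
  P[7]: 42 + 14 = 56
  P[8]: 44 + 14 = 58
  P[9]: 44 + 14 = 58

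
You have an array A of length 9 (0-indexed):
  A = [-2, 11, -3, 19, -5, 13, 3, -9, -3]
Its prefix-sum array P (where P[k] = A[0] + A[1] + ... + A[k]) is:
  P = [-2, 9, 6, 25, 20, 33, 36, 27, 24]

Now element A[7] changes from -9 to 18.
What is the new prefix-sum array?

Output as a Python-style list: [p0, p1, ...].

Answer: [-2, 9, 6, 25, 20, 33, 36, 54, 51]

Derivation:
Change: A[7] -9 -> 18, delta = 27
P[k] for k < 7: unchanged (A[7] not included)
P[k] for k >= 7: shift by delta = 27
  P[0] = -2 + 0 = -2
  P[1] = 9 + 0 = 9
  P[2] = 6 + 0 = 6
  P[3] = 25 + 0 = 25
  P[4] = 20 + 0 = 20
  P[5] = 33 + 0 = 33
  P[6] = 36 + 0 = 36
  P[7] = 27 + 27 = 54
  P[8] = 24 + 27 = 51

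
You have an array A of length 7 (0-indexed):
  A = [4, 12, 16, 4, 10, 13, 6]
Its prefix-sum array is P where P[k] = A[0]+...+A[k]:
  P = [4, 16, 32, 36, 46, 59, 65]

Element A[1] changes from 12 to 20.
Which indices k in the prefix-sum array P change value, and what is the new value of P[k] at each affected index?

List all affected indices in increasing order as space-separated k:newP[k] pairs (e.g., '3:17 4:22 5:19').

P[k] = A[0] + ... + A[k]
P[k] includes A[1] iff k >= 1
Affected indices: 1, 2, ..., 6; delta = 8
  P[1]: 16 + 8 = 24
  P[2]: 32 + 8 = 40
  P[3]: 36 + 8 = 44
  P[4]: 46 + 8 = 54
  P[5]: 59 + 8 = 67
  P[6]: 65 + 8 = 73

Answer: 1:24 2:40 3:44 4:54 5:67 6:73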